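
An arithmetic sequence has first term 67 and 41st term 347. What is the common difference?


d = (aₙ - a₁)/(n-1)
= (347 - 67)/(41-1)
= 280/40 = 7

d = 7


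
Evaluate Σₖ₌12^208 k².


Σₖ₌12^208 k² = Σₖ₌₁^208 k² − Σₖ₌₁^11 k²
= 208·209·417/6 − 11·12·23/6
= 3021304 − 506 = 3020798

Σk² = 3020798


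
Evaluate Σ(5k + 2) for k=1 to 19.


Σ(5k+2) = 5·Σk + 2·n
= 5·190 + 2·19
= 950 + 38 = 988

Σ = 988


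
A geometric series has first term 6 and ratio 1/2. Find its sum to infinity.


S∞ = a₁/(1-r) = 6/(1 - 1/2)
= 6/(1/2)
= 12

S∞ = 12


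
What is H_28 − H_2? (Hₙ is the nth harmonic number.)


Σₖ₌3^28 1/k = 1/3 + 1/4 + 1/5 + ... + 1/28
= 194934439103/80313433200
≈ 2.4272

Sum = 194934439103/80313433200 ≈ 2.4272


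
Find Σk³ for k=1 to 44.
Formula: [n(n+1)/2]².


n(n+1)/2 = 44×45/2 = 990
Σk³ = 990² = 980100

Σk³ = 980100


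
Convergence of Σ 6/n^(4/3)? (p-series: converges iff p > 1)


p-series test: Σ c/n^p converges if p > 1, diverges if p ≤ 1 (constant c > 0 doesn't affect convergence).
p = 4/3
4/3 > 1 → CONVERGES

Converges (p = 4/3 > 1)


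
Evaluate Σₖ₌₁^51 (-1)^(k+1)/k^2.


S = 1 - 1/4 + 1/9 - 1/16 + 1/25 - 1/36 + 1/49 - 1/64 ± ...
= 0.8227
(Full series converges to +π²/12 ≈ +0.8225)

S_51 = 0.8227


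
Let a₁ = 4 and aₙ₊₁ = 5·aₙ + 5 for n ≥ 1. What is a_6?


Computing step by step:
a_1 = 4
a_2 = 25
a_3 = 130
a_4 = 655
a_5 = 3280
a_6 = 16405


a_6 = 16405


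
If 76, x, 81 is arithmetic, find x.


AM = (76 + 81)/2 = 157/2 = 78.5

AM = 78.5


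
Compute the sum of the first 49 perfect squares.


n = 49
n(n+1)(2n+1)/6 = 49×50×99/6
= 242550/6 = 40425

Σk² = 40425


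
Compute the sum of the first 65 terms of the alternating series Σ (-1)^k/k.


S = -1 + 1/2 - 1/3 + 1/4 - 1/5 + 1/6 - 1/7 + 1/8 ± ...
= -0.7008
(Full series converges to -ln(2) ≈ -0.6931)

S_65 = -0.7008


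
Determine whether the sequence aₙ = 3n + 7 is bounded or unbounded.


aₙ = 3n + 7 → as n→∞, aₙ→∞
No finite upper bound exists
The sequence is UNBOUNDED

Unbounded (aₙ → ∞ as n → ∞)


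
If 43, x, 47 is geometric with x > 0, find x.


GM = √(43×47) = √2021 = 44.9555

GM = 44.9555


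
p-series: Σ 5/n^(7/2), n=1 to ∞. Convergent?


p-series test: Σ c/n^p converges if p > 1, diverges if p ≤ 1 (constant c > 0 doesn't affect convergence).
p = 7/2
7/2 > 1 → CONVERGES

Converges (p = 7/2 > 1)


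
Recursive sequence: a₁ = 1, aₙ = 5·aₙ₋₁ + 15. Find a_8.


Computing step by step:
a_1 = 1
a_2 = 20
a_3 = 115
a_4 = 590
a_5 = 2965
a_6 = 14840
a_7 = 74215
a_8 = 371090


a_8 = 371090


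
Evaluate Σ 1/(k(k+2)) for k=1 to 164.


1/(k(k+2)) = (1/2)·(1/k - 1/(k+2)) (partial fractions)
Telescoping: Σ = (1/2)·(1 + 1/2 - 1/165 - 1/166) = 20377/27390

Sum = 20377/27390


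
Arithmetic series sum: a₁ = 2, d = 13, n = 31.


aₙ = 2 + (31-1)×13 = 392
Sₙ = n(a₁+aₙ)/2 = 31×(2+392)/2
= 31×394/2 = 6107

S_31 = 6107


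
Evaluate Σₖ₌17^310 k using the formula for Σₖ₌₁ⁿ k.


Σₖ₌17^310 k = Σₖ₌₁^310 k − Σₖ₌₁^16 k
= 310·311/2 − 16·17/2
= 48205 − 136 = 48069

Σk = 48069


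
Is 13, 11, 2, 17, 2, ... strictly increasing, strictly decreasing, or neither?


Differences: -2, -9, 15, -15
Difference at position 3 is +15 (> 0) but position 1 is -2 (< 0) — sequence both rises and falls
→ NOT monotonic

Not monotonic


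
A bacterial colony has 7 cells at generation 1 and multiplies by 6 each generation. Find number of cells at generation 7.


aₙ = a₁·r^(n-1)
= 7×6^6
= 7×46656
= 326592

a_7 = 326592


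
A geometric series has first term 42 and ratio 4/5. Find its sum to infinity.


S∞ = a₁/(1-r) = 42/(1 - 4/5)
= 42/(1/5)
= 210

S∞ = 210


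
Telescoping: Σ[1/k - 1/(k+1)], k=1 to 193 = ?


Telescoping: adjacent terms cancel.
= 1/1 - 1/194
= 1 - 1/194 = 193/194

Sum = 193/194


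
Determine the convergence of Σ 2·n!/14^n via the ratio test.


aₙ = 2·n!/14^n
a_{n+1}/aₙ = (n+1)!/14^(n+1) × 14^n/n!  (constant 2 cancels)
= (n+1)/14
L = lim(n→∞) (n+1)/14 = ∞
L > 1 → series DIVERGES

Diverges (ratio test: L = ∞ > 1)


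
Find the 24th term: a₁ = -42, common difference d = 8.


aₙ = a₁ + (n-1)d
= -42 + (24-1)×8
= -42 + 184
= 142

a_24 = 142


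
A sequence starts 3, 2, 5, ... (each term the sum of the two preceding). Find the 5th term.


Computing iteratively: 3, 2, 5, 7, 12
a_5 = 12

a_5 = 12


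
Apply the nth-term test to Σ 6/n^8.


lim(n→∞) 6/n^8 = 0
lim aₙ = 0 → nth-term test is INCONCLUSIVE
(Need other tests; this is actually a convergent p-series with p=8 > 1)

Inconclusive (lim aₙ = 0; need another test)


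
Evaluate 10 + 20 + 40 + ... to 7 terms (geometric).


Sₙ = 10×(2^7 - 1)/(2 - 1)
= 10×(128 - 1)/1
= 10×127/1
= 1270

S_7 = 1270


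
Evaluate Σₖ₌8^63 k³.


Σₖ₌8^63 k³ = [63·64/2]² − [7·8/2]²
= 4064256 − 784 = 4063472

Σk³ = 4063472


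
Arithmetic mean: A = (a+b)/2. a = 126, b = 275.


AM = (126 + 275)/2 = 401/2 = 200.5

AM = 200.5


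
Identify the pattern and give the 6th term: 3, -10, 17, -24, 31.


Pattern: alternating sign, magnitude arithmetic (d=7)
Terms: 3, -10, 17, -24, 31
Next term = -38

Next term = -38


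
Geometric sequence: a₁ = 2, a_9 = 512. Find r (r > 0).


r^(n-1) = aₙ/a₁
r^8 = 512/2 = 256
r = 256^(1/8)
= ±2; taking r > 0 gives r = 2

r = 2


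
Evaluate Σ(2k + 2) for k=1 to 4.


Σ(2k+2) = 2·Σk + 2·n
= 2·10 + 2·4
= 20 + 8 = 28

Σ = 28


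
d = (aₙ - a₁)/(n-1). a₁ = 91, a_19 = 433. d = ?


d = (aₙ - a₁)/(n-1)
= (433 - 91)/(19-1)
= 342/18 = 19

d = 19


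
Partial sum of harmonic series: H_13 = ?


H_13 = 1/1 + 1/2 + 1/3 + ... + 1/13
= 1145993/360360
≈ 3.1801

H_13 = 1145993/360360 ≈ 3.1801


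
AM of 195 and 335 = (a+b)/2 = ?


AM = (195 + 335)/2 = 530/2 = 265

AM = 265


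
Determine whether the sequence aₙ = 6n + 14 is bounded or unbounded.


aₙ = 6n + 14 → as n→∞, aₙ→∞
No finite upper bound exists
The sequence is UNBOUNDED

Unbounded (aₙ → ∞ as n → ∞)


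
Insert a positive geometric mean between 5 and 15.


GM = √(5×15) = √75 = 8.6603

GM = 8.6603


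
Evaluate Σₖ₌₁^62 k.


n(n+1)/2 = 62×63/2 = 3906/2 = 1953

Σk = 1953


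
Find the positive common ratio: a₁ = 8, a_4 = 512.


r^(n-1) = aₙ/a₁
r^3 = 512/8 = 64
r = 64^(1/3)
= 4

r = 4


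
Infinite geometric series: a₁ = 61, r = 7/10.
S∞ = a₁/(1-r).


S∞ = a₁/(1-r) = 61/(1 - 7/10)
= 61/(3/10)
= 610/3

S∞ = 610/3


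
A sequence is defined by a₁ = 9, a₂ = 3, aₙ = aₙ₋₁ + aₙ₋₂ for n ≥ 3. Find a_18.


Computing iteratively: 9, 3, 12, 15, 27, 42, 69, 111, 180, 291, 471, 762, ...
a_18 = 13674

a_18 = 13674


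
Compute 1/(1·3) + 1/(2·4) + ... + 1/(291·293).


1/(k(k+2)) = (1/2)·(1/k - 1/(k+2)) (partial fractions)
Telescoping: Σ = (1/2)·(1 + 1/2 - 1/292 - 1/293) = 127749/171112

Sum = 127749/171112


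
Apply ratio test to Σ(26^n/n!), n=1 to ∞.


aₙ = 26^n/n!
a_{n+1}/aₙ = 26^(n+1)/(n+1)! × n!/26^n
= 26/(n+1)
L = lim(n→∞) 26/(n+1) = 0
L < 1 → series CONVERGES

Converges (ratio test: L = 0 < 1)


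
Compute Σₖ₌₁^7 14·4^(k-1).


Sₙ = 14×(4^7 - 1)/(4 - 1)
= 14×(16384 - 1)/3
= 14×16383/3
= 76454

S_7 = 76454


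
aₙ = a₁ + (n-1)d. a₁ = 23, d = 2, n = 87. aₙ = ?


aₙ = a₁ + (n-1)d
= 23 + (87-1)×2
= 23 + 172
= 195

a_87 = 195


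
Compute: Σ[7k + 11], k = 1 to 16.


Σ(7k+11) = 7·Σk + 11·n
= 7·136 + 11·16
= 952 + 176 = 1128

Σ = 1128


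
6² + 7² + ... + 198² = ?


Σₖ₌6^198 k² = Σₖ₌₁^198 k² − Σₖ₌₁^5 k²
= 198·199·397/6 − 5·6·11/6
= 2607099 − 55 = 2607044

Σk² = 2607044


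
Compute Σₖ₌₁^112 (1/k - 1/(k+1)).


Telescoping: adjacent terms cancel.
= 1/1 - 1/113
= 1 - 1/113 = 112/113

Sum = 112/113


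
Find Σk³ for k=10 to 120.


Σₖ₌10^120 k³ = [120·121/2]² − [9·10/2]²
= 52707600 − 2025 = 52705575

Σk³ = 52705575


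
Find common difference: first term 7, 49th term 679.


d = (aₙ - a₁)/(n-1)
= (679 - 7)/(49-1)
= 672/48 = 14

d = 14


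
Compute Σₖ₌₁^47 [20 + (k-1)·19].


aₙ = 20 + (47-1)×19 = 894
Sₙ = n(a₁+aₙ)/2 = 47×(20+894)/2
= 47×914/2 = 21479

S_47 = 21479


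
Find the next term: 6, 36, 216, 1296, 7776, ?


Pattern: geometric (r=6)
Terms: 6, 36, 216, 1296, 7776
Next term = 46656

Next term = 46656


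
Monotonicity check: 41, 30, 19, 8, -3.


Differences: -11, -11, -11, -11
All differences < 0 → strictly DECREASING

Monotonically decreasing


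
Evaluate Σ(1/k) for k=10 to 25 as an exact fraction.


Σₖ₌10^25 1/k = 1/10 + 1/11 + 1/12 + ... + 1/25
= 26422849771/26771144400
≈ 0.987

Sum = 26422849771/26771144400 ≈ 0.987


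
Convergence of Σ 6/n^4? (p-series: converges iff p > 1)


p-series test: Σ c/n^p converges if p > 1, diverges if p ≤ 1 (constant c > 0 doesn't affect convergence).
p = 4
4 > 1 → CONVERGES

Converges (p = 4 > 1)


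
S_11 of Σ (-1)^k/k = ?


S = -1 + 1/2 - 1/3 + 1/4 - 1/5 + 1/6 - 1/7 + 1/8 ± ...
= -0.7365
(Full series converges to -ln(2) ≈ -0.6931)

S_11 = -0.7365


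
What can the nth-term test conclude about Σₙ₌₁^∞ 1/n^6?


lim(n→∞) 1/n^6 = 0
lim aₙ = 0 → nth-term test is INCONCLUSIVE
(Need other tests; this is actually a convergent p-series with p=6 > 1)

Inconclusive (lim aₙ = 0; need another test)


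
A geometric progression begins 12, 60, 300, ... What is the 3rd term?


aₙ = a₁·r^(n-1)
= 12×5^2
= 12×25
= 300

a_3 = 300


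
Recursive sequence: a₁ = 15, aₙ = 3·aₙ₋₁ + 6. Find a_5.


Computing step by step:
a_1 = 15
a_2 = 51
a_3 = 159
a_4 = 483
a_5 = 1455


a_5 = 1455


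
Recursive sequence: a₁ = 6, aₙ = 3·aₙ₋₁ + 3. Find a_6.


Computing step by step:
a_1 = 6
a_2 = 21
a_3 = 66
a_4 = 201
a_5 = 606
a_6 = 1821


a_6 = 1821


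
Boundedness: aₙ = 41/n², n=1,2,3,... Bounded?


a₁ = 41, a₂ = 41/4, a₃ = 41/9, ...
0 < aₙ ≤ 41 for all n ≥ 1
The sequence IS bounded

Bounded (0 < aₙ ≤ 41)


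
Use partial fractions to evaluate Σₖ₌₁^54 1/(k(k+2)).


1/(k(k+2)) = (1/2)·(1/k - 1/(k+2)) (partial fractions)
Telescoping: Σ = (1/2)·(1 + 1/2 - 1/55 - 1/56) = 4509/6160

Sum = 4509/6160


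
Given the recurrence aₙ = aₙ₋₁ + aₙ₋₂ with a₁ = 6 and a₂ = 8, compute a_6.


Computing iteratively: 6, 8, 14, 22, 36, 58
a_6 = 58

a_6 = 58


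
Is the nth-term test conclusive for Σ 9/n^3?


lim(n→∞) 9/n^3 = 0
lim aₙ = 0 → nth-term test is INCONCLUSIVE
(Need other tests; this is actually a convergent p-series with p=3 > 1)

Inconclusive (lim aₙ = 0; need another test)


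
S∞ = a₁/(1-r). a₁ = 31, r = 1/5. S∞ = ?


S∞ = a₁/(1-r) = 31/(1 - 1/5)
= 31/(4/5)
= 155/4

S∞ = 155/4


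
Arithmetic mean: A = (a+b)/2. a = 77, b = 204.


AM = (77 + 204)/2 = 281/2 = 140.5

AM = 140.5


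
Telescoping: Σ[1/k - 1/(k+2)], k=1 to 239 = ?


Telescoping with gap 2: two head and two tail terms survive.
= (1 + 1/2) - (1/240 + 1/241)
= 3/2 - 1/240 - 1/241 = 86279/57840

Sum = 86279/57840


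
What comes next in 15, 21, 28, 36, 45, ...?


Pattern: triangular numbers: n(n+1)/2
Terms: 15, 21, 28, 36, 45
Next term = 55

Next term = 55


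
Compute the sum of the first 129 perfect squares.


n = 129
n(n+1)(2n+1)/6 = 129×130×259/6
= 4343430/6 = 723905

Σk² = 723905


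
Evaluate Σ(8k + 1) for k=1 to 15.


Σ(8k+1) = 8·Σk + 1·n
= 8·120 + 1·15
= 960 + 15 = 975

Σ = 975


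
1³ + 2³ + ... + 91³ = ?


n(n+1)/2 = 91×92/2 = 4186
Σk³ = 4186² = 17522596

Σk³ = 17522596


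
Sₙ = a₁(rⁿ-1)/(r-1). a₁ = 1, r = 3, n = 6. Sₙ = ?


Sₙ = 1×(3^6 - 1)/(3 - 1)
= 1×(729 - 1)/2
= 1×728/2
= 364

S_6 = 364


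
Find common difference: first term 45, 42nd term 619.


d = (aₙ - a₁)/(n-1)
= (619 - 45)/(42-1)
= 574/41 = 14

d = 14


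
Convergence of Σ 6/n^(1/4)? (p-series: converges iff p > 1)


p-series test: Σ c/n^p converges if p > 1, diverges if p ≤ 1 (constant c > 0 doesn't affect convergence).
p = 1/4
1/4 ≤ 1 → DIVERGES

Diverges (p = 1/4 ≤ 1)


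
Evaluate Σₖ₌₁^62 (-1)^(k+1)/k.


S = 1 - 1/2 + 1/3 - 1/4 + 1/5 - 1/6 + 1/7 - 1/8 ± ...
= 0.6851
(Full series converges to +ln(2) ≈ +0.6931)

S_62 = 0.6851


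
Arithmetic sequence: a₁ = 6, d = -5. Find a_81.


aₙ = a₁ + (n-1)d
= 6 + (81-1)×-5
= 6 - 400
= -394

a_81 = -394


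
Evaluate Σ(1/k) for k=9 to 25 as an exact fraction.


Σₖ₌9^25 1/k = 1/9 + 1/10 + 1/11 + ... + 1/25
= 9799140457/8923714800
≈ 1.0981

Sum = 9799140457/8923714800 ≈ 1.0981


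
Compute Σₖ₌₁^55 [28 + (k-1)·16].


aₙ = 28 + (55-1)×16 = 892
Sₙ = n(a₁+aₙ)/2 = 55×(28+892)/2
= 55×920/2 = 25300

S_55 = 25300


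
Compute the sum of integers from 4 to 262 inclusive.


Σₖ₌4^262 k = Σₖ₌₁^262 k − Σₖ₌₁^3 k
= 262·263/2 − 3·4/2
= 34453 − 6 = 34447

Σk = 34447


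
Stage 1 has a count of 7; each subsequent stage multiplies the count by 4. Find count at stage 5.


aₙ = a₁·r^(n-1)
= 7×4^4
= 7×256
= 1792

a_5 = 1792


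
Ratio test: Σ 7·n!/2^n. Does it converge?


aₙ = 7·n!/2^n
a_{n+1}/aₙ = (n+1)!/2^(n+1) × 2^n/n!  (constant 7 cancels)
= (n+1)/2
L = lim(n→∞) (n+1)/2 = ∞
L > 1 → series DIVERGES

Diverges (ratio test: L = ∞ > 1)


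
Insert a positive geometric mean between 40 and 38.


GM = √(40×38) = √1520 = 38.9872

GM = 38.9872


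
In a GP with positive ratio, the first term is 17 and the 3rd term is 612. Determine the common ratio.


r^(n-1) = aₙ/a₁
r^2 = 612/17 = 36
r = 36^(1/2)
= ±6; taking r > 0 gives r = 6

r = 6


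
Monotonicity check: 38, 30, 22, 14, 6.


Differences: -8, -8, -8, -8
All differences < 0 → strictly DECREASING

Monotonically decreasing


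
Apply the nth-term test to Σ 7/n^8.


lim(n→∞) 7/n^8 = 0
lim aₙ = 0 → nth-term test is INCONCLUSIVE
(Need other tests; this is actually a convergent p-series with p=8 > 1)

Inconclusive (lim aₙ = 0; need another test)


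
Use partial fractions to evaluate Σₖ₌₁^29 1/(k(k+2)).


1/(k(k+2)) = (1/2)·(1/k - 1/(k+2)) (partial fractions)
Telescoping: Σ = (1/2)·(1 + 1/2 - 1/30 - 1/31) = 667/930

Sum = 667/930


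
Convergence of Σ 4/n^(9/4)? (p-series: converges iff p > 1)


p-series test: Σ c/n^p converges if p > 1, diverges if p ≤ 1 (constant c > 0 doesn't affect convergence).
p = 9/4
9/4 > 1 → CONVERGES

Converges (p = 9/4 > 1)


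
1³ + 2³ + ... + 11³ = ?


n(n+1)/2 = 11×12/2 = 66
Σk³ = 66² = 4356

Σk³ = 4356


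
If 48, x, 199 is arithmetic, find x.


AM = (48 + 199)/2 = 247/2 = 123.5

AM = 123.5


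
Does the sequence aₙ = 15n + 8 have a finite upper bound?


aₙ = 15n + 8 → as n→∞, aₙ→∞
No finite upper bound exists
The sequence is UNBOUNDED

Unbounded (aₙ → ∞ as n → ∞)


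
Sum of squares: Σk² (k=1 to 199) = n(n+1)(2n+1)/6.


n = 199
n(n+1)(2n+1)/6 = 199×200×399/6
= 15880200/6 = 2646700

Σk² = 2646700


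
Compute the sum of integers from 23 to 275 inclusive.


Σₖ₌23^275 k = Σₖ₌₁^275 k − Σₖ₌₁^22 k
= 275·276/2 − 22·23/2
= 37950 − 253 = 37697

Σk = 37697


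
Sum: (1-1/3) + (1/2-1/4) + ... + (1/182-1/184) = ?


Telescoping with gap 2: two head and two tail terms survive.
= (1 + 1/2) - (1/183 + 1/184)
= 3/2 - 1/183 - 1/184 = 50141/33672

Sum = 50141/33672


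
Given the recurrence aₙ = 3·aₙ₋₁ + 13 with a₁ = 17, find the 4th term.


Computing step by step:
a_1 = 17
a_2 = 64
a_3 = 205
a_4 = 628


a_4 = 628


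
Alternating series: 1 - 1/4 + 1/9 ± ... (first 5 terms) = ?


S = 1 - 1/4 + 1/9 - 1/16 + 1/25
= 0.8386
(Full series converges to +π²/12 ≈ +0.8225)

S_5 = 0.8386


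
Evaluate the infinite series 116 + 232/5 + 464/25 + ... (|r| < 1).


S∞ = a₁/(1-r) = 116/(1 - 2/5)
= 116/(3/5)
= 580/3

S∞ = 580/3


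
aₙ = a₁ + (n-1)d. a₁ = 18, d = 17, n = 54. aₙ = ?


aₙ = a₁ + (n-1)d
= 18 + (54-1)×17
= 18 + 901
= 919

a_54 = 919


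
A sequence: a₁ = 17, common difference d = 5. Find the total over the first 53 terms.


aₙ = 17 + (53-1)×5 = 277
Sₙ = n(a₁+aₙ)/2 = 53×(17+277)/2
= 53×294/2 = 7791

S_53 = 7791


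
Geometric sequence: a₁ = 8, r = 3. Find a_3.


aₙ = a₁·r^(n-1)
= 8×3^2
= 8×9
= 72

a_3 = 72


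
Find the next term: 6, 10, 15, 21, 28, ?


Pattern: triangular numbers: n(n+1)/2
Terms: 6, 10, 15, 21, 28
Next term = 36

Next term = 36


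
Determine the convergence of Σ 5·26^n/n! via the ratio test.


aₙ = 5·26^n/n!
a_{n+1}/aₙ = 26^(n+1)/(n+1)! × n!/26^n  (constant 5 cancels)
= 26/(n+1)
L = lim(n→∞) 26/(n+1) = 0
L < 1 → series CONVERGES

Converges (ratio test: L = 0 < 1)


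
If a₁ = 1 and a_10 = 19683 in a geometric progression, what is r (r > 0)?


r^(n-1) = aₙ/a₁
r^9 = 19683/1 = 19683
r = 19683^(1/9)
= 3

r = 3


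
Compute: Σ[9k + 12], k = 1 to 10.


Σ(9k+12) = 9·Σk + 12·n
= 9·55 + 12·10
= 495 + 120 = 615

Σ = 615


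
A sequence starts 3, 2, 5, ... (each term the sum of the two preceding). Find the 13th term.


Computing iteratively: 3, 2, 5, 7, 12, 19, 31, 50, 81, 131, 212, 343, ...
a_13 = 555

a_13 = 555


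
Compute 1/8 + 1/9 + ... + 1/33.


Σₖ₌8^33 1/k = 1/8 + 1/9 + 1/10 + ... + 1/33
= 19638109753429/13127595717600
≈ 1.4959

Sum = 19638109753429/13127595717600 ≈ 1.4959


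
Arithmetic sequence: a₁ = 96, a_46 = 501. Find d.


d = (aₙ - a₁)/(n-1)
= (501 - 96)/(46-1)
= 405/45 = 9

d = 9


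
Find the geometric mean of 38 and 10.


GM = √(38×10) = √380 = 19.4936

GM = 19.4936


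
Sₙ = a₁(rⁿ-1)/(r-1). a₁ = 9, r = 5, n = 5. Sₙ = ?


Sₙ = 9×(5^5 - 1)/(5 - 1)
= 9×(3125 - 1)/4
= 9×3124/4
= 7029

S_5 = 7029


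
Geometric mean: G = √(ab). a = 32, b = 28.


GM = √(32×28) = √896 = 29.9333

GM = 29.9333


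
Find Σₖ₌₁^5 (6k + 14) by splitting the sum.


Σ(6k+14) = 6·Σk + 14·n
= 6·15 + 14·5
= 90 + 70 = 160

Σ = 160


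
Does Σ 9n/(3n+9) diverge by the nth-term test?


lim(n→∞) 9n/(3n+9) = 9/3 = 3  (divide numerator and denominator by n)
lim aₙ = 3 ≠ 0 → series DIVERGES

Diverges (lim aₙ = 3 ≠ 0)


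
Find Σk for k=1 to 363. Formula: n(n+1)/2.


n(n+1)/2 = 363×364/2 = 132132/2 = 66066

Σk = 66066


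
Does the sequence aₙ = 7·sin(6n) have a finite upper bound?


For all n, -1 ≤ sin(6n) ≤ 1, so -7 ≤ 7·sin(6n) ≤ 7
Lower bound: -7, Upper bound: 7
The sequence IS bounded

Bounded (-7 ≤ aₙ ≤ 7)


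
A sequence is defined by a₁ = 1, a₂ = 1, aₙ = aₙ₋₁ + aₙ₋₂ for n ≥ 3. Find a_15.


Computing iteratively: 1, 1, 2, 3, 5, 8, 13, 21, 34, 55, 89, 144, ...
a_15 = 610

a_15 = 610


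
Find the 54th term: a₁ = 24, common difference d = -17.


aₙ = a₁ + (n-1)d
= 24 + (54-1)×-17
= 24 - 901
= -877

a_54 = -877


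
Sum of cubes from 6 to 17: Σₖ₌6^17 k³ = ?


Σₖ₌6^17 k³ = [17·18/2]² − [5·6/2]²
= 23409 − 225 = 23184

Σk³ = 23184


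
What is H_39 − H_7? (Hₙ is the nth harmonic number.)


Σₖ₌8^39 1/k = 1/8 + 1/9 + 1/10 + ... + 1/39
= 115232869018999/69388720221600
≈ 1.6607

Sum = 115232869018999/69388720221600 ≈ 1.6607


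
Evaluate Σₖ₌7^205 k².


Σₖ₌7^205 k² = Σₖ₌₁^205 k² − Σₖ₌₁^6 k²
= 205·206·411/6 − 6·7·13/6
= 2892755 − 91 = 2892664

Σk² = 2892664


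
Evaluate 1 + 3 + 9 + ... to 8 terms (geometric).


Sₙ = 1×(3^8 - 1)/(3 - 1)
= 1×(6561 - 1)/2
= 1×6560/2
= 3280

S_8 = 3280


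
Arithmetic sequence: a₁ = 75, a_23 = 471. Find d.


d = (aₙ - a₁)/(n-1)
= (471 - 75)/(23-1)
= 396/22 = 18

d = 18


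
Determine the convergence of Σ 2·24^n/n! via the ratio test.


aₙ = 2·24^n/n!
a_{n+1}/aₙ = 24^(n+1)/(n+1)! × n!/24^n  (constant 2 cancels)
= 24/(n+1)
L = lim(n→∞) 24/(n+1) = 0
L < 1 → series CONVERGES

Converges (ratio test: L = 0 < 1)


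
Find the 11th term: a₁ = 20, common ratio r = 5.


aₙ = a₁·r^(n-1)
= 20×5^10
= 20×9765625
= 195312500

a_11 = 195312500


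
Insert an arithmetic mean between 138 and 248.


AM = (138 + 248)/2 = 386/2 = 193

AM = 193


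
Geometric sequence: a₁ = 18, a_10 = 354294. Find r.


r^(n-1) = aₙ/a₁
r^9 = 354294/18 = 19683
r = 19683^(1/9)
= 3

r = 3


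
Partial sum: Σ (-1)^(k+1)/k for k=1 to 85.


S = 1 - 1/2 + 1/3 - 1/4 + 1/5 - 1/6 + 1/7 - 1/8 ± ...
= 0.699
(Full series converges to +ln(2) ≈ +0.6931)

S_85 = 0.699


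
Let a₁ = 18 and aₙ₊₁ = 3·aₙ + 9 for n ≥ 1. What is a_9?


Computing step by step:
a_1 = 18
a_2 = 63
a_3 = 198
a_4 = 603
a_5 = 1818
a_6 = 5463
a_7 = 16398
a_8 = 49203
a_9 = 147618


a_9 = 147618


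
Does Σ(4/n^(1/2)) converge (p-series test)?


p-series test: Σ c/n^p converges if p > 1, diverges if p ≤ 1 (constant c > 0 doesn't affect convergence).
p = 1/2
1/2 ≤ 1 → DIVERGES

Diverges (p = 1/2 ≤ 1)


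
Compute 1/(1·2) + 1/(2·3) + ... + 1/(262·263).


1/(k(k+1)) = 1/k - 1/(k+1) (partial fractions)
Telescoping: Σ = 1 - 1/263 = 262/263

Sum = 262/263


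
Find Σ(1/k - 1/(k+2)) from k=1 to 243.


Telescoping with gap 2: two head and two tail terms survive.
= (1 + 1/2) - (1/244 + 1/245)
= 3/2 - 1/244 - 1/245 = 89181/59780

Sum = 89181/59780


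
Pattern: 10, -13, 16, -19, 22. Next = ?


Pattern: alternating sign, magnitude arithmetic (d=3)
Terms: 10, -13, 16, -19, 22
Next term = -25

Next term = -25


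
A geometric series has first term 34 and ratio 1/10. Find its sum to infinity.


S∞ = a₁/(1-r) = 34/(1 - 1/10)
= 34/(9/10)
= 340/9

S∞ = 340/9


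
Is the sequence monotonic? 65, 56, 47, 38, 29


Differences: -9, -9, -9, -9
All differences < 0 → strictly DECREASING

Monotonically decreasing


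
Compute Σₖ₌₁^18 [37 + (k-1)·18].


aₙ = 37 + (18-1)×18 = 343
Sₙ = n(a₁+aₙ)/2 = 18×(37+343)/2
= 18×380/2 = 3420

S_18 = 3420


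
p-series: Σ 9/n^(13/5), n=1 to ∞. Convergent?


p-series test: Σ c/n^p converges if p > 1, diverges if p ≤ 1 (constant c > 0 doesn't affect convergence).
p = 13/5
13/5 > 1 → CONVERGES

Converges (p = 13/5 > 1)


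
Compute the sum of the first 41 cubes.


n(n+1)/2 = 41×42/2 = 861
Σk³ = 861² = 741321

Σk³ = 741321


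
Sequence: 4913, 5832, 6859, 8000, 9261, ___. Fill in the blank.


Pattern: perfect cubes: n³
Terms: 4913, 5832, 6859, 8000, 9261
Next term = 10648

Next term = 10648


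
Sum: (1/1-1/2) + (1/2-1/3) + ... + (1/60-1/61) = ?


Telescoping: adjacent terms cancel.
= 1/1 - 1/61
= 1 - 1/61 = 60/61

Sum = 60/61


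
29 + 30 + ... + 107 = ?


Σₖ₌29^107 k = Σₖ₌₁^107 k − Σₖ₌₁^28 k
= 107·108/2 − 28·29/2
= 5778 − 406 = 5372

Σk = 5372


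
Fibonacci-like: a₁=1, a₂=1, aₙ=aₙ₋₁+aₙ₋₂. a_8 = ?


Computing iteratively: 1, 1, 2, 3, 5, 8, 13, 21
a_8 = 21

a_8 = 21


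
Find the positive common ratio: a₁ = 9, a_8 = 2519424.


r^(n-1) = aₙ/a₁
r^7 = 2519424/9 = 279936
r = 279936^(1/7)
= 6

r = 6


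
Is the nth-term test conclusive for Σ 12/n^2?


lim(n→∞) 12/n^2 = 0
lim aₙ = 0 → nth-term test is INCONCLUSIVE
(Need other tests; this is actually a convergent p-series with p=2 > 1)

Inconclusive (lim aₙ = 0; need another test)


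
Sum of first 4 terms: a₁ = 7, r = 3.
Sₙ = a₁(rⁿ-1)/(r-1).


Sₙ = 7×(3^4 - 1)/(3 - 1)
= 7×(81 - 1)/2
= 7×80/2
= 280

S_4 = 280


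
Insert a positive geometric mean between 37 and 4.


GM = √(37×4) = √148 = 12.1655

GM = 12.1655


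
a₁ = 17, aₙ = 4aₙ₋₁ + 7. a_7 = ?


Computing step by step:
a_1 = 17
a_2 = 75
a_3 = 307
a_4 = 1235
a_5 = 4947
a_6 = 19795
a_7 = 79187


a_7 = 79187


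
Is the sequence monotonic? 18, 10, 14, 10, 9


Differences: -8, 4, -4, -1
Difference at position 2 is +4 (> 0) but position 1 is -8 (< 0) — sequence both rises and falls
→ NOT monotonic

Not monotonic


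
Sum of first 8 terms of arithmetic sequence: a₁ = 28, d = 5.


aₙ = 28 + (8-1)×5 = 63
Sₙ = n(a₁+aₙ)/2 = 8×(28+63)/2
= 8×91/2 = 364

S_8 = 364


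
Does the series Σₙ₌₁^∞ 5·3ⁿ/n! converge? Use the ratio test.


aₙ = 5·3^n/n!
a_{n+1}/aₙ = 3^(n+1)/(n+1)! × n!/3^n  (constant 5 cancels)
= 3/(n+1)
L = lim(n→∞) 3/(n+1) = 0
L < 1 → series CONVERGES

Converges (ratio test: L = 0 < 1)


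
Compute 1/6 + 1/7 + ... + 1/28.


Σₖ₌6^28 1/k = 1/6 + 1/7 + 1/8 + ... + 1/28
= 132022249763/80313433200
≈ 1.6438

Sum = 132022249763/80313433200 ≈ 1.6438


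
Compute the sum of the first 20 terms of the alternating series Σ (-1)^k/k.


S = -1 + 1/2 - 1/3 + 1/4 - 1/5 + 1/6 - 1/7 + 1/8 ± ...
= -0.6688
(Full series converges to -ln(2) ≈ -0.6931)

S_20 = -0.6688


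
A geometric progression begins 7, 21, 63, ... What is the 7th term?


aₙ = a₁·r^(n-1)
= 7×3^6
= 7×729
= 5103

a_7 = 5103


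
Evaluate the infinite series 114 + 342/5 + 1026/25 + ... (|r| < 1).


S∞ = a₁/(1-r) = 114/(1 - 3/5)
= 114/(2/5)
= 285

S∞ = 285


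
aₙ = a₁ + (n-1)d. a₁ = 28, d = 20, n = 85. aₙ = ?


aₙ = a₁ + (n-1)d
= 28 + (85-1)×20
= 28 + 1680
= 1708

a_85 = 1708


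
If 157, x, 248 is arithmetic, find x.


AM = (157 + 248)/2 = 405/2 = 202.5

AM = 202.5


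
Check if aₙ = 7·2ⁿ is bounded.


aₙ = 7·2ⁿ → as n→∞, aₙ→∞ (since base 2 > 1)
No finite upper bound exists
The sequence is UNBOUNDED

Unbounded (aₙ → ∞ as n → ∞)


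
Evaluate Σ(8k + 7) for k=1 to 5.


Σ(8k+7) = 8·Σk + 7·n
= 8·15 + 7·5
= 120 + 35 = 155

Σ = 155


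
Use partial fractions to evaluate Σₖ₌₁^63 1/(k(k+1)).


1/(k(k+1)) = 1/k - 1/(k+1) (partial fractions)
Telescoping: Σ = 1 - 1/64 = 63/64

Sum = 63/64


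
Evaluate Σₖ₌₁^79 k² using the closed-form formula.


n = 79
n(n+1)(2n+1)/6 = 79×80×159/6
= 1004880/6 = 167480

Σk² = 167480


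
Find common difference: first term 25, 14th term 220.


d = (aₙ - a₁)/(n-1)
= (220 - 25)/(14-1)
= 195/13 = 15

d = 15


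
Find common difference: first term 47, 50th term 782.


d = (aₙ - a₁)/(n-1)
= (782 - 47)/(50-1)
= 735/49 = 15

d = 15


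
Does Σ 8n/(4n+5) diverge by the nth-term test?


lim(n→∞) 8n/(4n+5) = 8/4 = 2  (divide numerator and denominator by n)
lim aₙ = 2 ≠ 0 → series DIVERGES

Diverges (lim aₙ = 2 ≠ 0)


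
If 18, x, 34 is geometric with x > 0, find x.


GM = √(18×34) = √612 = 24.7386

GM = 24.7386


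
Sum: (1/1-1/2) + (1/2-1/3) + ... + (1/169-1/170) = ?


Telescoping: adjacent terms cancel.
= 1/1 - 1/170
= 1 - 1/170 = 169/170

Sum = 169/170


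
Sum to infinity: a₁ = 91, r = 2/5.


S∞ = a₁/(1-r) = 91/(1 - 2/5)
= 91/(3/5)
= 455/3

S∞ = 455/3


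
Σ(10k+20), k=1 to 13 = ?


Σ(10k+20) = 10·Σk + 20·n
= 10·91 + 20·13
= 910 + 260 = 1170

Σ = 1170


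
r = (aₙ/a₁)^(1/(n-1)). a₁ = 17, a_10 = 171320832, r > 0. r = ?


r^(n-1) = aₙ/a₁
r^9 = 171320832/17 = 10077696
r = 10077696^(1/9)
= 6

r = 6


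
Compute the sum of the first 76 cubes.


n(n+1)/2 = 76×77/2 = 2926
Σk³ = 2926² = 8561476

Σk³ = 8561476


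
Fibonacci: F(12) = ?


Fibonacci sequence: 1, 1, 2, 3, 5, 8, 13, 21, 34, 55, 89, ...
F(12) = 144

F(12) = 144


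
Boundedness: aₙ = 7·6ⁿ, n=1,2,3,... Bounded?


aₙ = 7·6ⁿ → as n→∞, aₙ→∞ (since base 6 > 1)
No finite upper bound exists
The sequence is UNBOUNDED

Unbounded (aₙ → ∞ as n → ∞)


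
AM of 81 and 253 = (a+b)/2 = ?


AM = (81 + 253)/2 = 334/2 = 167

AM = 167


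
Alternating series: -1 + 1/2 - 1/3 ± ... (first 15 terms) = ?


S = -1 + 1/2 - 1/3 + 1/4 - 1/5 + 1/6 - 1/7 + 1/8 ± ...
= -0.7254
(Full series converges to -ln(2) ≈ -0.6931)

S_15 = -0.7254


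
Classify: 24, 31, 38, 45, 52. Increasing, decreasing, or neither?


Differences: 7, 7, 7, 7
All differences > 0 → strictly INCREASING

Monotonically increasing


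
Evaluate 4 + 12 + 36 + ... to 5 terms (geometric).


Sₙ = 4×(3^5 - 1)/(3 - 1)
= 4×(243 - 1)/2
= 4×242/2
= 484

S_5 = 484


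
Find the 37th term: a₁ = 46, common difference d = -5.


aₙ = a₁ + (n-1)d
= 46 + (37-1)×-5
= 46 - 180
= -134

a_37 = -134


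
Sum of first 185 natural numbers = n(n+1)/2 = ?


n(n+1)/2 = 185×186/2 = 34410/2 = 17205

Σk = 17205


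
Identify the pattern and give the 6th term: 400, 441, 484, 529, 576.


Pattern: perfect squares: n²
Terms: 400, 441, 484, 529, 576
Next term = 625

Next term = 625


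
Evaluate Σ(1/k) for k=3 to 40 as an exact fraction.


Σₖ₌3^40 1/k = 1/3 + 1/4 + 1/5 + ... + 1/40
= 1349596818867013/485721041551200
≈ 2.7785

Sum = 1349596818867013/485721041551200 ≈ 2.7785


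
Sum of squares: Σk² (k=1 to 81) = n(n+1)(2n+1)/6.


n = 81
n(n+1)(2n+1)/6 = 81×82×163/6
= 1082646/6 = 180441

Σk² = 180441


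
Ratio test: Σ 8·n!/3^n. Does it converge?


aₙ = 8·n!/3^n
a_{n+1}/aₙ = (n+1)!/3^(n+1) × 3^n/n!  (constant 8 cancels)
= (n+1)/3
L = lim(n→∞) (n+1)/3 = ∞
L > 1 → series DIVERGES

Diverges (ratio test: L = ∞ > 1)


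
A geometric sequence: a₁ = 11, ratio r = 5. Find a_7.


aₙ = a₁·r^(n-1)
= 11×5^6
= 11×15625
= 171875

a_7 = 171875


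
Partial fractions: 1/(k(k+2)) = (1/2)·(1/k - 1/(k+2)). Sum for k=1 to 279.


1/(k(k+2)) = (1/2)·(1/k - 1/(k+2)) (partial fractions)
Telescoping: Σ = (1/2)·(1 + 1/2 - 1/280 - 1/281) = 117459/157360

Sum = 117459/157360


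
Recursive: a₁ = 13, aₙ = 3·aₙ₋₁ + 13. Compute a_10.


Computing step by step:
a_1 = 13
a_2 = 52
a_3 = 169
a_4 = 520
a_5 = 1573
a_6 = 4732
a_7 = 14209
a_8 = 42640
a_9 = 127933
a_10 = 383812


a_10 = 383812


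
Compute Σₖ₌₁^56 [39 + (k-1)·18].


aₙ = 39 + (56-1)×18 = 1029
Sₙ = n(a₁+aₙ)/2 = 56×(39+1029)/2
= 56×1068/2 = 29904

S_56 = 29904


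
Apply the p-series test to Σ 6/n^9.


p-series test: Σ c/n^p converges if p > 1, diverges if p ≤ 1 (constant c > 0 doesn't affect convergence).
p = 9
9 > 1 → CONVERGES

Converges (p = 9 > 1)


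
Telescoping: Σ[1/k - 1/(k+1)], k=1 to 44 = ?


Telescoping: adjacent terms cancel.
= 1/1 - 1/45
= 1 - 1/45 = 44/45

Sum = 44/45


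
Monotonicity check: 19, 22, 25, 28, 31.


Differences: 3, 3, 3, 3
All differences > 0 → strictly INCREASING

Monotonically increasing


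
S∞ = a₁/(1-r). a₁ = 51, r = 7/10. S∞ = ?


S∞ = a₁/(1-r) = 51/(1 - 7/10)
= 51/(3/10)
= 170

S∞ = 170


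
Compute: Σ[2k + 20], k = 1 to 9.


Σ(2k+20) = 2·Σk + 20·n
= 2·45 + 20·9
= 90 + 180 = 270

Σ = 270


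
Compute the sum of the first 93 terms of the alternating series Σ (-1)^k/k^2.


S = -1 + 1/4 - 1/9 + 1/16 - 1/25 + 1/36 - 1/49 + 1/64 ± ...
= -0.8225
(Full series converges to -π²/12 ≈ -0.8225)

S_93 = -0.8225


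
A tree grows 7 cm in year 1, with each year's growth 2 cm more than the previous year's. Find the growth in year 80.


aₙ = a₁ + (n-1)d
= 7 + (80-1)×2
= 7 + 158
= 165

a_80 = 165


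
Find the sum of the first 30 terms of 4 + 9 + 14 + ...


aₙ = 4 + (30-1)×5 = 149
Sₙ = n(a₁+aₙ)/2 = 30×(4+149)/2
= 30×153/2 = 2295

S_30 = 2295


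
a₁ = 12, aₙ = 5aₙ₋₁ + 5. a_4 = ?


Computing step by step:
a_1 = 12
a_2 = 65
a_3 = 330
a_4 = 1655


a_4 = 1655


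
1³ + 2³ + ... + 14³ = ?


n(n+1)/2 = 14×15/2 = 105
Σk³ = 105² = 11025

Σk³ = 11025


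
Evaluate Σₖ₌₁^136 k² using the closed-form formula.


n = 136
n(n+1)(2n+1)/6 = 136×137×273/6
= 5086536/6 = 847756

Σk² = 847756


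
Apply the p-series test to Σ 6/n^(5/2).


p-series test: Σ c/n^p converges if p > 1, diverges if p ≤ 1 (constant c > 0 doesn't affect convergence).
p = 5/2
5/2 > 1 → CONVERGES

Converges (p = 5/2 > 1)


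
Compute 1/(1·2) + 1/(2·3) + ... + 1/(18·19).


1/(k(k+1)) = 1/k - 1/(k+1) (partial fractions)
Telescoping: Σ = 1 - 1/19 = 18/19

Sum = 18/19


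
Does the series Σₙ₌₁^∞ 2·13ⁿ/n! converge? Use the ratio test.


aₙ = 2·13^n/n!
a_{n+1}/aₙ = 13^(n+1)/(n+1)! × n!/13^n  (constant 2 cancels)
= 13/(n+1)
L = lim(n→∞) 13/(n+1) = 0
L < 1 → series CONVERGES

Converges (ratio test: L = 0 < 1)


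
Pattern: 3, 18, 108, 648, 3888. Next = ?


Pattern: geometric (r=6)
Terms: 3, 18, 108, 648, 3888
Next term = 23328

Next term = 23328


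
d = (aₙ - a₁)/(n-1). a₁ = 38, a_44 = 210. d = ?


d = (aₙ - a₁)/(n-1)
= (210 - 38)/(44-1)
= 172/43 = 4

d = 4


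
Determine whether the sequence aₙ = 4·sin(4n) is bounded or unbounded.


For all n, -1 ≤ sin(4n) ≤ 1, so -4 ≤ 4·sin(4n) ≤ 4
Lower bound: -4, Upper bound: 4
The sequence IS bounded

Bounded (-4 ≤ aₙ ≤ 4)


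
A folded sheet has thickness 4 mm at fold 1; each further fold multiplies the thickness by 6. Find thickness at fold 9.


aₙ = a₁·r^(n-1)
= 4×6^8
= 4×1679616
= 6718464

a_9 = 6718464


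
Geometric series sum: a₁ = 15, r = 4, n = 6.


Sₙ = 15×(4^6 - 1)/(4 - 1)
= 15×(4096 - 1)/3
= 15×4095/3
= 20475

S_6 = 20475


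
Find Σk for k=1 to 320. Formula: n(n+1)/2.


n(n+1)/2 = 320×321/2 = 102720/2 = 51360

Σk = 51360


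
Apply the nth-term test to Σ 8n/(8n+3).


lim(n→∞) 8n/(8n+3) = 8/8 = 1  (divide numerator and denominator by n)
lim aₙ = 1 ≠ 0 → series DIVERGES

Diverges (lim aₙ = 1 ≠ 0)


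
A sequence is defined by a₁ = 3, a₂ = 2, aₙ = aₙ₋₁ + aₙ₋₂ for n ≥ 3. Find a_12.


Computing iteratively: 3, 2, 5, 7, 12, 19, 31, 50, 81, 131, 212, 343
a_12 = 343

a_12 = 343


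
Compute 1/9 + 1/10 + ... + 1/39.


Σₖ₌9^39 1/k = 1/9 + 1/10 + 1/11 + ... + 1/39
= 106559278991299/69388720221600
≈ 1.5357

Sum = 106559278991299/69388720221600 ≈ 1.5357


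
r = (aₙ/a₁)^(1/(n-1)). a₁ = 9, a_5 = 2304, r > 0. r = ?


r^(n-1) = aₙ/a₁
r^4 = 2304/9 = 256
r = 256^(1/4)
= ±4; taking r > 0 gives r = 4

r = 4


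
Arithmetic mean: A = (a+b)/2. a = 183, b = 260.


AM = (183 + 260)/2 = 443/2 = 221.5

AM = 221.5


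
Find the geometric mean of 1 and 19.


GM = √(1×19) = √19 = 4.3589

GM = 4.3589


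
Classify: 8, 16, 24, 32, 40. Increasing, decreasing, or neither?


Differences: 8, 8, 8, 8
All differences > 0 → strictly INCREASING

Monotonically increasing


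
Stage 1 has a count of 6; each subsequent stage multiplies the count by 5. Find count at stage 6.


aₙ = a₁·r^(n-1)
= 6×5^5
= 6×3125
= 18750

a_6 = 18750


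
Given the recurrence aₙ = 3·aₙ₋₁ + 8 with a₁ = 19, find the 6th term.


Computing step by step:
a_1 = 19
a_2 = 65
a_3 = 203
a_4 = 617
a_5 = 1859
a_6 = 5585


a_6 = 5585


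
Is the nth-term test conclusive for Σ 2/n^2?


lim(n→∞) 2/n^2 = 0
lim aₙ = 0 → nth-term test is INCONCLUSIVE
(Need other tests; this is actually a convergent p-series with p=2 > 1)

Inconclusive (lim aₙ = 0; need another test)


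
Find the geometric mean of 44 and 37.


GM = √(44×37) = √1628 = 40.3485

GM = 40.3485


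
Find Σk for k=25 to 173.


Σₖ₌25^173 k = Σₖ₌₁^173 k − Σₖ₌₁^24 k
= 173·174/2 − 24·25/2
= 15051 − 300 = 14751

Σk = 14751


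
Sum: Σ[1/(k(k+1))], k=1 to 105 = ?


1/(k(k+1)) = 1/k - 1/(k+1) (partial fractions)
Telescoping: Σ = 1 - 1/106 = 105/106

Sum = 105/106


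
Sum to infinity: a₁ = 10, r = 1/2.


S∞ = a₁/(1-r) = 10/(1 - 1/2)
= 10/(1/2)
= 20

S∞ = 20


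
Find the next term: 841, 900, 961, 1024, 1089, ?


Pattern: perfect squares: n²
Terms: 841, 900, 961, 1024, 1089
Next term = 1156

Next term = 1156


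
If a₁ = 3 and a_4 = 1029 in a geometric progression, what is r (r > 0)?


r^(n-1) = aₙ/a₁
r^3 = 1029/3 = 343
r = 343^(1/3)
= 7

r = 7


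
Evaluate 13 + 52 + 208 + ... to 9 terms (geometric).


Sₙ = 13×(4^9 - 1)/(4 - 1)
= 13×(262144 - 1)/3
= 13×262143/3
= 1135953

S_9 = 1135953


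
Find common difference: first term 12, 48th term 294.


d = (aₙ - a₁)/(n-1)
= (294 - 12)/(48-1)
= 282/47 = 6

d = 6


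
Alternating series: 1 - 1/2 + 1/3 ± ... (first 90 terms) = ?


S = 1 - 1/2 + 1/3 - 1/4 + 1/5 - 1/6 + 1/7 - 1/8 ± ...
= 0.6876
(Full series converges to +ln(2) ≈ +0.6931)

S_90 = 0.6876


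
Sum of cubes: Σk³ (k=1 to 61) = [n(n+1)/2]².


n(n+1)/2 = 61×62/2 = 1891
Σk³ = 1891² = 3575881

Σk³ = 3575881


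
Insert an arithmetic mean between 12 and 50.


AM = (12 + 50)/2 = 62/2 = 31

AM = 31


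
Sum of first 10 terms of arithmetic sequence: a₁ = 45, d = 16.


aₙ = 45 + (10-1)×16 = 189
Sₙ = n(a₁+aₙ)/2 = 10×(45+189)/2
= 10×234/2 = 1170

S_10 = 1170


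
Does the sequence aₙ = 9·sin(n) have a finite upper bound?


For all n, -1 ≤ sin(n) ≤ 1, so -9 ≤ 9·sin(n) ≤ 9
Lower bound: -9, Upper bound: 9
The sequence IS bounded

Bounded (-9 ≤ aₙ ≤ 9)


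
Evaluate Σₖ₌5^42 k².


Σₖ₌5^42 k² = Σₖ₌₁^42 k² − Σₖ₌₁^4 k²
= 42·43·85/6 − 4·5·9/6
= 25585 − 30 = 25555

Σk² = 25555


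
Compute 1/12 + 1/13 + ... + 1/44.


Σₖ₌12^44 1/k = 1/12 + 1/13 + 1/14 + ... + 1/44
= 12743276167649195929/9419588158802421600
≈ 1.3528

Sum = 12743276167649195929/9419588158802421600 ≈ 1.3528


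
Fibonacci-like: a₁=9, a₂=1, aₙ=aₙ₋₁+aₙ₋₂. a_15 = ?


Computing iteratively: 9, 1, 10, 11, 21, 32, 53, 85, 138, 223, 361, 584, ...
a_15 = 2474

a_15 = 2474


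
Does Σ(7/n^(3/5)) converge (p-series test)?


p-series test: Σ c/n^p converges if p > 1, diverges if p ≤ 1 (constant c > 0 doesn't affect convergence).
p = 3/5
3/5 ≤ 1 → DIVERGES

Diverges (p = 3/5 ≤ 1)


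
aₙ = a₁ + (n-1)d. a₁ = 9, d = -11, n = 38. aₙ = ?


aₙ = a₁ + (n-1)d
= 9 + (38-1)×-11
= 9 - 407
= -398

a_38 = -398


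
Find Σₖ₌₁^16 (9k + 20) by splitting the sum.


Σ(9k+20) = 9·Σk + 20·n
= 9·136 + 20·16
= 1224 + 320 = 1544

Σ = 1544


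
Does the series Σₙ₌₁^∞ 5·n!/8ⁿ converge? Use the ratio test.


aₙ = 5·n!/8^n
a_{n+1}/aₙ = (n+1)!/8^(n+1) × 8^n/n!  (constant 5 cancels)
= (n+1)/8
L = lim(n→∞) (n+1)/8 = ∞
L > 1 → series DIVERGES

Diverges (ratio test: L = ∞ > 1)


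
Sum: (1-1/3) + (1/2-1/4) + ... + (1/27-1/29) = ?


Telescoping with gap 2: two head and two tail terms survive.
= (1 + 1/2) - (1/28 + 1/29)
= 3/2 - 1/28 - 1/29 = 1161/812

Sum = 1161/812


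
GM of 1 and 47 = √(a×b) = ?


GM = √(1×47) = √47 = 6.8557

GM = 6.8557


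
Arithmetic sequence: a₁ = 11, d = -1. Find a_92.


aₙ = a₁ + (n-1)d
= 11 + (92-1)×-1
= 11 - 91
= -80

a_92 = -80


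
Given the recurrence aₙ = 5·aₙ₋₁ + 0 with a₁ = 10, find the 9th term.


Computing step by step:
a_1 = 10
a_2 = 50
a_3 = 250
a_4 = 1250
a_5 = 6250
a_6 = 31250
a_7 = 156250
a_8 = 781250
a_9 = 3906250


a_9 = 3906250
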